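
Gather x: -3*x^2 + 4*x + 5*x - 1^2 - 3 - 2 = -3*x^2 + 9*x - 6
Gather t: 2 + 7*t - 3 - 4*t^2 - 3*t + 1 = -4*t^2 + 4*t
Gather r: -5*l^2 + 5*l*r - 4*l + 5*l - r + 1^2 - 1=-5*l^2 + l + r*(5*l - 1)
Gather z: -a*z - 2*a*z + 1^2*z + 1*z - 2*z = -3*a*z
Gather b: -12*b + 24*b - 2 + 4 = 12*b + 2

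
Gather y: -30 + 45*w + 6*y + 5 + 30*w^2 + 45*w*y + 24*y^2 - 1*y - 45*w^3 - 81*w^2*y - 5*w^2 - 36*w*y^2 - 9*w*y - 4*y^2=-45*w^3 + 25*w^2 + 45*w + y^2*(20 - 36*w) + y*(-81*w^2 + 36*w + 5) - 25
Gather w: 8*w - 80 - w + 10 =7*w - 70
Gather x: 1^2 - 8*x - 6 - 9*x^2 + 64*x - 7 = -9*x^2 + 56*x - 12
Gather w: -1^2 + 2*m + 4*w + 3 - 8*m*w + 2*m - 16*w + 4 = 4*m + w*(-8*m - 12) + 6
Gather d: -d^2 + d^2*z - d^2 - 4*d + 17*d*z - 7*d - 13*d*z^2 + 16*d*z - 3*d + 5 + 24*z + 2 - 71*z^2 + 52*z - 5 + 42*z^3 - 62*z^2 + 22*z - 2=d^2*(z - 2) + d*(-13*z^2 + 33*z - 14) + 42*z^3 - 133*z^2 + 98*z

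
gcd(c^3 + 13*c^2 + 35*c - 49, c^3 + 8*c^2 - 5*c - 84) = c + 7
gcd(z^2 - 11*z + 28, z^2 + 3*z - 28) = z - 4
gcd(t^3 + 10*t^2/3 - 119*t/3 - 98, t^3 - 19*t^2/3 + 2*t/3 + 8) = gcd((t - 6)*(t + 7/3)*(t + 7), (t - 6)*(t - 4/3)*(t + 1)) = t - 6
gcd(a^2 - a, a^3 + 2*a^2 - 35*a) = a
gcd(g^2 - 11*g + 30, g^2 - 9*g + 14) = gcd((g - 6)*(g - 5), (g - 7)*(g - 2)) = 1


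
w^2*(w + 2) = w^3 + 2*w^2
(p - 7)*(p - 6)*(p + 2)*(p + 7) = p^4 - 4*p^3 - 61*p^2 + 196*p + 588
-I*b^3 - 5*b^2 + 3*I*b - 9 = (b - 3*I)^2*(-I*b + 1)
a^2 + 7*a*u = a*(a + 7*u)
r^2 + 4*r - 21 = (r - 3)*(r + 7)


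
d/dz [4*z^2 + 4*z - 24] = 8*z + 4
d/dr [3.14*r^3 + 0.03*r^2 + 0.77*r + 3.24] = 9.42*r^2 + 0.06*r + 0.77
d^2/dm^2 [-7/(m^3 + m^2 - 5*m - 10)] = 14*((3*m + 1)*(m^3 + m^2 - 5*m - 10) - (3*m^2 + 2*m - 5)^2)/(m^3 + m^2 - 5*m - 10)^3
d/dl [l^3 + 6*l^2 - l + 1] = 3*l^2 + 12*l - 1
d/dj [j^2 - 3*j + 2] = 2*j - 3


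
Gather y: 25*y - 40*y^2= -40*y^2 + 25*y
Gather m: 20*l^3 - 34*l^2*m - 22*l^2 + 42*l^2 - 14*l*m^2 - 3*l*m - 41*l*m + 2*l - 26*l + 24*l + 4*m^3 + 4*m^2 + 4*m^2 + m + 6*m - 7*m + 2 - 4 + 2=20*l^3 + 20*l^2 + 4*m^3 + m^2*(8 - 14*l) + m*(-34*l^2 - 44*l)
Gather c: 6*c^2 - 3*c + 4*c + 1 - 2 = 6*c^2 + c - 1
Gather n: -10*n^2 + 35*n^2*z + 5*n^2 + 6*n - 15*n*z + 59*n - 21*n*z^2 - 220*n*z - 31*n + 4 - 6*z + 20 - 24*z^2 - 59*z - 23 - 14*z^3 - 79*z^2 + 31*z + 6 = n^2*(35*z - 5) + n*(-21*z^2 - 235*z + 34) - 14*z^3 - 103*z^2 - 34*z + 7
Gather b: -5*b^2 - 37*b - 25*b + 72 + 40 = -5*b^2 - 62*b + 112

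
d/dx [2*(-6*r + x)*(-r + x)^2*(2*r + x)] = 40*r^3 - 12*r^2*x - 36*r*x^2 + 8*x^3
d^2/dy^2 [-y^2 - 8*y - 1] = -2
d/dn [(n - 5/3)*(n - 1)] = 2*n - 8/3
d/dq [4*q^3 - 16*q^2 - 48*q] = 12*q^2 - 32*q - 48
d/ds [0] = 0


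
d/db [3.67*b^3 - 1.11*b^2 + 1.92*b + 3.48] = 11.01*b^2 - 2.22*b + 1.92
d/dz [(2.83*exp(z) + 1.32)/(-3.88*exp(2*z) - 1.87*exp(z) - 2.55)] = (10.9804*exp(2*z) + 10.2432*exp(z) - 4.7481)*exp(z)/(15.0544*exp(4*z) + 14.5112*exp(3*z) + 23.2849*exp(2*z) + 9.537*exp(z) + 6.5025)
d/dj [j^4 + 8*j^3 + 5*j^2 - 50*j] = 4*j^3 + 24*j^2 + 10*j - 50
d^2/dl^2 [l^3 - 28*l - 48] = 6*l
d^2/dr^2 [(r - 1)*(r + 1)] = 2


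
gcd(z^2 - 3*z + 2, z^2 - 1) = z - 1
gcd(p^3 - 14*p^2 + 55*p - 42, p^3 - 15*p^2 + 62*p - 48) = p^2 - 7*p + 6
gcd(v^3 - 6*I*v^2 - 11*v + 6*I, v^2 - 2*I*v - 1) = v - I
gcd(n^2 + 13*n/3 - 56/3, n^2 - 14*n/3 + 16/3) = n - 8/3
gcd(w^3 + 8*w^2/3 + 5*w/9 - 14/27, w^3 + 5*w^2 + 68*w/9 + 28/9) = w^2 + 3*w + 14/9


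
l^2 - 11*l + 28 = (l - 7)*(l - 4)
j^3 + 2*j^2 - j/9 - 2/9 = (j - 1/3)*(j + 1/3)*(j + 2)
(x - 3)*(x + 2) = x^2 - x - 6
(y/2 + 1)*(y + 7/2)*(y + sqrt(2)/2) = y^3/2 + sqrt(2)*y^2/4 + 11*y^2/4 + 11*sqrt(2)*y/8 + 7*y/2 + 7*sqrt(2)/4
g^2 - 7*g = g*(g - 7)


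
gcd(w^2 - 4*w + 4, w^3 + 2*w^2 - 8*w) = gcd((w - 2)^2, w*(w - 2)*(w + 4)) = w - 2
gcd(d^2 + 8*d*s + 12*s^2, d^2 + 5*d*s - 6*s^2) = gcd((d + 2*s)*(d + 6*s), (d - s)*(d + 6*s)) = d + 6*s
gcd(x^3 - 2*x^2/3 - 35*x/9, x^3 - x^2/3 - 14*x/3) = x^2 - 7*x/3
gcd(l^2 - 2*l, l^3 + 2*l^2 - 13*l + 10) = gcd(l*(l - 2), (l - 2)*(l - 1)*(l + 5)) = l - 2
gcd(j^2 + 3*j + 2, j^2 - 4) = j + 2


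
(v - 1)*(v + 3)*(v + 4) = v^3 + 6*v^2 + 5*v - 12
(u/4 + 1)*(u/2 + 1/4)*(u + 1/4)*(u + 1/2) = u^4/8 + 21*u^3/32 + 11*u^2/16 + 33*u/128 + 1/32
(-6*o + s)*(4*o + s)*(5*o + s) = -120*o^3 - 34*o^2*s + 3*o*s^2 + s^3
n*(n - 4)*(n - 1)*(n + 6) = n^4 + n^3 - 26*n^2 + 24*n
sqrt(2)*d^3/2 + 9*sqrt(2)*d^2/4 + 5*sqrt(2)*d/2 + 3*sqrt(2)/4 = (d + 1/2)*(d + 3)*(sqrt(2)*d/2 + sqrt(2)/2)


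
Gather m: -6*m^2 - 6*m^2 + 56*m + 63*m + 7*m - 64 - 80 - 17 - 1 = -12*m^2 + 126*m - 162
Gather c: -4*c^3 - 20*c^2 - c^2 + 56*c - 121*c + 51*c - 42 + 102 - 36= -4*c^3 - 21*c^2 - 14*c + 24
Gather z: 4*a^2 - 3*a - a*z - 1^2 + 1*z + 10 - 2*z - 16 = 4*a^2 - 3*a + z*(-a - 1) - 7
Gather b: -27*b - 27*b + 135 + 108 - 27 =216 - 54*b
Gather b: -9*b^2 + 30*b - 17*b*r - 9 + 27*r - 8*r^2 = -9*b^2 + b*(30 - 17*r) - 8*r^2 + 27*r - 9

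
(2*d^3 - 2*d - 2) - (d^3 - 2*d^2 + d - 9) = d^3 + 2*d^2 - 3*d + 7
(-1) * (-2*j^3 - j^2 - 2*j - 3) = 2*j^3 + j^2 + 2*j + 3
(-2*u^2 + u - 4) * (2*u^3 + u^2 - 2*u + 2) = -4*u^5 - 3*u^3 - 10*u^2 + 10*u - 8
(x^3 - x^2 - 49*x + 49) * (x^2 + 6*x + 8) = x^5 + 5*x^4 - 47*x^3 - 253*x^2 - 98*x + 392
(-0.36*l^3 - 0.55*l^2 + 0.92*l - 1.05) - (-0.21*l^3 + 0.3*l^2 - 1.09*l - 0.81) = -0.15*l^3 - 0.85*l^2 + 2.01*l - 0.24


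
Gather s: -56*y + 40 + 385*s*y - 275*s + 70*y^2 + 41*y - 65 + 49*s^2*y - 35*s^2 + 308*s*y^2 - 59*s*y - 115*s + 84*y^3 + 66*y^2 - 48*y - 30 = s^2*(49*y - 35) + s*(308*y^2 + 326*y - 390) + 84*y^3 + 136*y^2 - 63*y - 55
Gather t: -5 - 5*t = -5*t - 5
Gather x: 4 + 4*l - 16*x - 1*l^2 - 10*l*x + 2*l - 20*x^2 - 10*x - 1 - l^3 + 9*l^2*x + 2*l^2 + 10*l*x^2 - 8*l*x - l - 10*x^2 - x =-l^3 + l^2 + 5*l + x^2*(10*l - 30) + x*(9*l^2 - 18*l - 27) + 3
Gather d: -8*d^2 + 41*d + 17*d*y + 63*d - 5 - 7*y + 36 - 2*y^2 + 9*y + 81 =-8*d^2 + d*(17*y + 104) - 2*y^2 + 2*y + 112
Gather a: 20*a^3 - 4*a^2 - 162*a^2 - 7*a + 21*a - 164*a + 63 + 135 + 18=20*a^3 - 166*a^2 - 150*a + 216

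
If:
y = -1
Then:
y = -1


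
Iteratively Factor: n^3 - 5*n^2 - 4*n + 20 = (n + 2)*(n^2 - 7*n + 10) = (n - 2)*(n + 2)*(n - 5)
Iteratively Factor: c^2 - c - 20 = (c - 5)*(c + 4)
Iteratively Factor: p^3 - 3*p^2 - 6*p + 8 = (p - 4)*(p^2 + p - 2) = (p - 4)*(p + 2)*(p - 1)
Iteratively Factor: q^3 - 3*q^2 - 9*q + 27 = (q - 3)*(q^2 - 9) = (q - 3)^2*(q + 3)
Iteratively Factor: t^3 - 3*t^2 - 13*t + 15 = (t + 3)*(t^2 - 6*t + 5) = (t - 5)*(t + 3)*(t - 1)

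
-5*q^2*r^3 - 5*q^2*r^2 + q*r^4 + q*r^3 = r^2*(-5*q + r)*(q*r + q)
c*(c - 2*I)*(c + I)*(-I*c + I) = -I*c^4 - c^3 + I*c^3 + c^2 - 2*I*c^2 + 2*I*c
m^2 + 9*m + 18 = (m + 3)*(m + 6)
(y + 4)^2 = y^2 + 8*y + 16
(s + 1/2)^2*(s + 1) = s^3 + 2*s^2 + 5*s/4 + 1/4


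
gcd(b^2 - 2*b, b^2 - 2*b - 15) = 1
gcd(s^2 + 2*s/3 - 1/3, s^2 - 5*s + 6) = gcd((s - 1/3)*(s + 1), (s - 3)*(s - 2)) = 1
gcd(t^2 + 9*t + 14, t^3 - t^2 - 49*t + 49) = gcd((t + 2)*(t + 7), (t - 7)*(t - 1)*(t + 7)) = t + 7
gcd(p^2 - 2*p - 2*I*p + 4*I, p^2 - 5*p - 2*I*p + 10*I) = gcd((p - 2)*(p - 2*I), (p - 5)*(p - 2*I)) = p - 2*I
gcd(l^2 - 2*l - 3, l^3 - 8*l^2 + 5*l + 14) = l + 1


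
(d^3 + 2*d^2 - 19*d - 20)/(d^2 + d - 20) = d + 1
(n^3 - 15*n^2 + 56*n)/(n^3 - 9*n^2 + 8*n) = (n - 7)/(n - 1)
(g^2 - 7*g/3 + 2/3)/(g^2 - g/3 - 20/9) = 3*(-3*g^2 + 7*g - 2)/(-9*g^2 + 3*g + 20)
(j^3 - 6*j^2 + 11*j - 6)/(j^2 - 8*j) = (j^3 - 6*j^2 + 11*j - 6)/(j*(j - 8))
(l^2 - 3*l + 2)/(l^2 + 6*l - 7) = (l - 2)/(l + 7)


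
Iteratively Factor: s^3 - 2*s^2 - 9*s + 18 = (s - 3)*(s^2 + s - 6) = (s - 3)*(s - 2)*(s + 3)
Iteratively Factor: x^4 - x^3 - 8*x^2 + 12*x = (x - 2)*(x^3 + x^2 - 6*x) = (x - 2)*(x + 3)*(x^2 - 2*x) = (x - 2)^2*(x + 3)*(x)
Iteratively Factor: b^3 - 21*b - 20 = (b + 4)*(b^2 - 4*b - 5) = (b + 1)*(b + 4)*(b - 5)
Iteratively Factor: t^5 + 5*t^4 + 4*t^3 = (t)*(t^4 + 5*t^3 + 4*t^2) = t^2*(t^3 + 5*t^2 + 4*t) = t^2*(t + 4)*(t^2 + t) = t^2*(t + 1)*(t + 4)*(t)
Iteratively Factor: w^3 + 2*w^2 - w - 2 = (w - 1)*(w^2 + 3*w + 2) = (w - 1)*(w + 1)*(w + 2)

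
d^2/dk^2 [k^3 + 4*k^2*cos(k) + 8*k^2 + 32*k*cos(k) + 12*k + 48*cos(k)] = -4*k^2*cos(k) - 16*k*sin(k) - 32*k*cos(k) + 6*k - 64*sin(k) - 40*cos(k) + 16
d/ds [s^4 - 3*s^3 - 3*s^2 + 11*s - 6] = 4*s^3 - 9*s^2 - 6*s + 11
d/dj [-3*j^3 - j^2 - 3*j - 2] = -9*j^2 - 2*j - 3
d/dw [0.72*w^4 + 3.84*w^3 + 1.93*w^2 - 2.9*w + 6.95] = 2.88*w^3 + 11.52*w^2 + 3.86*w - 2.9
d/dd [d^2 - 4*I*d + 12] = 2*d - 4*I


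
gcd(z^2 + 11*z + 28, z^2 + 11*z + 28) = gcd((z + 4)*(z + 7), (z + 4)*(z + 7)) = z^2 + 11*z + 28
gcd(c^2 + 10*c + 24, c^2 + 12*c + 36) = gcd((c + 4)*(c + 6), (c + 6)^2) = c + 6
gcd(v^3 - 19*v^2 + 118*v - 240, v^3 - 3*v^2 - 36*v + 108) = v - 6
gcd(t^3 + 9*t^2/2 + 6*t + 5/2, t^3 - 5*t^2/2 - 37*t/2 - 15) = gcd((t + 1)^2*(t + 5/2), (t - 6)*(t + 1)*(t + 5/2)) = t^2 + 7*t/2 + 5/2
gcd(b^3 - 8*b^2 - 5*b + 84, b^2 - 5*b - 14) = b - 7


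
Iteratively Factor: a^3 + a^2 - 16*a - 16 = (a - 4)*(a^2 + 5*a + 4) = (a - 4)*(a + 4)*(a + 1)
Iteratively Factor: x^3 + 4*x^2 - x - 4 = (x + 4)*(x^2 - 1) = (x - 1)*(x + 4)*(x + 1)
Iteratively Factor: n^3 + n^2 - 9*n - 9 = (n + 3)*(n^2 - 2*n - 3) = (n + 1)*(n + 3)*(n - 3)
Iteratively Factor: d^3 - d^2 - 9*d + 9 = (d - 3)*(d^2 + 2*d - 3) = (d - 3)*(d - 1)*(d + 3)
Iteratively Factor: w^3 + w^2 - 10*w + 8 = (w - 2)*(w^2 + 3*w - 4) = (w - 2)*(w + 4)*(w - 1)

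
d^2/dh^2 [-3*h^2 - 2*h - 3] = -6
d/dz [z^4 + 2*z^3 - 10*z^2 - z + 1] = 4*z^3 + 6*z^2 - 20*z - 1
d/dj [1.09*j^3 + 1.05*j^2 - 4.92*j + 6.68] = 3.27*j^2 + 2.1*j - 4.92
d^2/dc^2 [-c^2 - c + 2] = -2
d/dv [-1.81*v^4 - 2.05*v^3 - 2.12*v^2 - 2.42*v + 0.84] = -7.24*v^3 - 6.15*v^2 - 4.24*v - 2.42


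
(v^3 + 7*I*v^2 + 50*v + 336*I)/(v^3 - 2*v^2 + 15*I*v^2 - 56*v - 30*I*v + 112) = (v^2 - I*v + 42)/(v^2 + v*(-2 + 7*I) - 14*I)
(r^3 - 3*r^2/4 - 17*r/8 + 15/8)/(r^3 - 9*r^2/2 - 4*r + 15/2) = (r - 5/4)/(r - 5)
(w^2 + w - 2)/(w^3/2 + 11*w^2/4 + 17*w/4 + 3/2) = 4*(w - 1)/(2*w^2 + 7*w + 3)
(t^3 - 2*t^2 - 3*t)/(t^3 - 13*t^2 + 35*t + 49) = t*(t - 3)/(t^2 - 14*t + 49)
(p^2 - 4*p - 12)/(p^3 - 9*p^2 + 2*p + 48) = (p - 6)/(p^2 - 11*p + 24)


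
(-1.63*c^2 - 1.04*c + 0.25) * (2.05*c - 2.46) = -3.3415*c^3 + 1.8778*c^2 + 3.0709*c - 0.615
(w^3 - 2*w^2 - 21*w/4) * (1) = w^3 - 2*w^2 - 21*w/4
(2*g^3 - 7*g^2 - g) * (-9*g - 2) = -18*g^4 + 59*g^3 + 23*g^2 + 2*g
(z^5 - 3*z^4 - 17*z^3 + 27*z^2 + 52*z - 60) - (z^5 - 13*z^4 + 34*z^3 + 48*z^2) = 10*z^4 - 51*z^3 - 21*z^2 + 52*z - 60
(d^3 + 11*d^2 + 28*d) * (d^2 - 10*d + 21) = d^5 + d^4 - 61*d^3 - 49*d^2 + 588*d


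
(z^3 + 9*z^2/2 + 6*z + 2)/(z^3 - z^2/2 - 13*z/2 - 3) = (z + 2)/(z - 3)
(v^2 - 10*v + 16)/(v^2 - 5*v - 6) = (-v^2 + 10*v - 16)/(-v^2 + 5*v + 6)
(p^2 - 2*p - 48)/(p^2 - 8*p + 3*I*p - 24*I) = (p + 6)/(p + 3*I)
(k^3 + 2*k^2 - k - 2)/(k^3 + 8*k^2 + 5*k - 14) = (k + 1)/(k + 7)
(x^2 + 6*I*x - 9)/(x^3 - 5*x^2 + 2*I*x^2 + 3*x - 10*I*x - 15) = (x + 3*I)/(x^2 - x*(5 + I) + 5*I)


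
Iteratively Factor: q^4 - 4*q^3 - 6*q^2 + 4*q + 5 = (q - 5)*(q^3 + q^2 - q - 1) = (q - 5)*(q + 1)*(q^2 - 1) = (q - 5)*(q - 1)*(q + 1)*(q + 1)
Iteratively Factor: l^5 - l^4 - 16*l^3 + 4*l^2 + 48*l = (l)*(l^4 - l^3 - 16*l^2 + 4*l + 48) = l*(l - 4)*(l^3 + 3*l^2 - 4*l - 12) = l*(l - 4)*(l + 2)*(l^2 + l - 6) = l*(l - 4)*(l - 2)*(l + 2)*(l + 3)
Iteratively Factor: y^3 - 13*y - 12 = (y - 4)*(y^2 + 4*y + 3) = (y - 4)*(y + 1)*(y + 3)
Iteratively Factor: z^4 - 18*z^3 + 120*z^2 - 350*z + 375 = (z - 3)*(z^3 - 15*z^2 + 75*z - 125) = (z - 5)*(z - 3)*(z^2 - 10*z + 25) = (z - 5)^2*(z - 3)*(z - 5)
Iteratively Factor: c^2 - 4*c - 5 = (c - 5)*(c + 1)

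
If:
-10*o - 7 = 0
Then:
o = -7/10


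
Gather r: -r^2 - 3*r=-r^2 - 3*r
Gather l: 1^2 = 1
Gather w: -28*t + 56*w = -28*t + 56*w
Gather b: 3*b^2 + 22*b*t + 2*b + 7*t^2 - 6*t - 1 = 3*b^2 + b*(22*t + 2) + 7*t^2 - 6*t - 1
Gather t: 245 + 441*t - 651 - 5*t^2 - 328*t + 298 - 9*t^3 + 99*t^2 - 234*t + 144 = -9*t^3 + 94*t^2 - 121*t + 36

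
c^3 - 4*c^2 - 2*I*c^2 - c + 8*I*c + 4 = (c - 4)*(c - I)^2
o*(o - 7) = o^2 - 7*o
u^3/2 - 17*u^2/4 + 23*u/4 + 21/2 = (u/2 + 1/2)*(u - 6)*(u - 7/2)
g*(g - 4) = g^2 - 4*g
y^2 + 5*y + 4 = (y + 1)*(y + 4)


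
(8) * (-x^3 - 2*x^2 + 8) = -8*x^3 - 16*x^2 + 64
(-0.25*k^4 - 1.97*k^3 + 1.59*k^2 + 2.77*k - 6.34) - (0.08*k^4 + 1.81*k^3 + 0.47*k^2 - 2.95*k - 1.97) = -0.33*k^4 - 3.78*k^3 + 1.12*k^2 + 5.72*k - 4.37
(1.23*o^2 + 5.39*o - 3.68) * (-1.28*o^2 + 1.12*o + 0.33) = -1.5744*o^4 - 5.5216*o^3 + 11.1531*o^2 - 2.3429*o - 1.2144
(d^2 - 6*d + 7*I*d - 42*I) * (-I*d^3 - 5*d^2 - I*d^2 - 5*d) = -I*d^5 + 2*d^4 + 5*I*d^4 - 10*d^3 - 29*I*d^3 - 12*d^2 + 175*I*d^2 + 210*I*d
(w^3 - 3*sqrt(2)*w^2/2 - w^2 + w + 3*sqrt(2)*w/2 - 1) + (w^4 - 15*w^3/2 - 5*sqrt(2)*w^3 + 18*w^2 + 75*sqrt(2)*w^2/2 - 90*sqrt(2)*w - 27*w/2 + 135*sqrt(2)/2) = w^4 - 5*sqrt(2)*w^3 - 13*w^3/2 + 17*w^2 + 36*sqrt(2)*w^2 - 177*sqrt(2)*w/2 - 25*w/2 - 1 + 135*sqrt(2)/2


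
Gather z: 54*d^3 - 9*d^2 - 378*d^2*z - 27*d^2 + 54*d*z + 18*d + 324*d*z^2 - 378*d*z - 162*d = 54*d^3 - 36*d^2 + 324*d*z^2 - 144*d + z*(-378*d^2 - 324*d)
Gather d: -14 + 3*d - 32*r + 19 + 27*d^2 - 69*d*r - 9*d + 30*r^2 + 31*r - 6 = 27*d^2 + d*(-69*r - 6) + 30*r^2 - r - 1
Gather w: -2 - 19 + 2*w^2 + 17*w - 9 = 2*w^2 + 17*w - 30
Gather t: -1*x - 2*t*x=-2*t*x - x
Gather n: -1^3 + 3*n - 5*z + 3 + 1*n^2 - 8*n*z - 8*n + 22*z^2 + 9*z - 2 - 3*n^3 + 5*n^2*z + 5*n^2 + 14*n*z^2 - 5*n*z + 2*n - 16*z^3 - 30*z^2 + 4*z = -3*n^3 + n^2*(5*z + 6) + n*(14*z^2 - 13*z - 3) - 16*z^3 - 8*z^2 + 8*z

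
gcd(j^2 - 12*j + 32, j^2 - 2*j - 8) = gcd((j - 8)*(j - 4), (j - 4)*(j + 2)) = j - 4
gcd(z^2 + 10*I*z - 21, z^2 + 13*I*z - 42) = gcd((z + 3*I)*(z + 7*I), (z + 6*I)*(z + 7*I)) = z + 7*I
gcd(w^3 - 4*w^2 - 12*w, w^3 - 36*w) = w^2 - 6*w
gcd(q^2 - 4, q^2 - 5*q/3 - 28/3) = 1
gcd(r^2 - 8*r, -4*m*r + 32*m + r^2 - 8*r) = r - 8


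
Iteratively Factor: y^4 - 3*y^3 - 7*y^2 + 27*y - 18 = (y - 3)*(y^3 - 7*y + 6) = (y - 3)*(y - 1)*(y^2 + y - 6) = (y - 3)*(y - 2)*(y - 1)*(y + 3)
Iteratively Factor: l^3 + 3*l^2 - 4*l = (l - 1)*(l^2 + 4*l) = (l - 1)*(l + 4)*(l)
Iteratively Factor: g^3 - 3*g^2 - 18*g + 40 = (g + 4)*(g^2 - 7*g + 10) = (g - 2)*(g + 4)*(g - 5)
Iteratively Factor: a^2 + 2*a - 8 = (a - 2)*(a + 4)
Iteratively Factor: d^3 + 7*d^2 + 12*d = (d + 4)*(d^2 + 3*d) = d*(d + 4)*(d + 3)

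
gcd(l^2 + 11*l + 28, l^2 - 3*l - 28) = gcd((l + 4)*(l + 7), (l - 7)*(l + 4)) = l + 4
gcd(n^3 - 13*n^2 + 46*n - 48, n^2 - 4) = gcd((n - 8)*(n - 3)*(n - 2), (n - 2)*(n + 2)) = n - 2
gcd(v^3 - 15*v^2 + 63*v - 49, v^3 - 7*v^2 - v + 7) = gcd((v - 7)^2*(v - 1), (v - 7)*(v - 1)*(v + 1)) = v^2 - 8*v + 7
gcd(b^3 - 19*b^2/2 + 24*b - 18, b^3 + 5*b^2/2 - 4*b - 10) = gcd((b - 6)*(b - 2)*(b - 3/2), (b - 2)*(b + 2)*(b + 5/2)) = b - 2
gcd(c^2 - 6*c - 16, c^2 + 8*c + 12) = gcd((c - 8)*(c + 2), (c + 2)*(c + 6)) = c + 2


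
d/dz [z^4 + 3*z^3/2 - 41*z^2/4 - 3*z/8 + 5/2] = 4*z^3 + 9*z^2/2 - 41*z/2 - 3/8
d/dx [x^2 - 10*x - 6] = 2*x - 10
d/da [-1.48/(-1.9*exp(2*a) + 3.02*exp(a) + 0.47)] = (4.4696 - 5.624*exp(a))*exp(a)/(-1.9*exp(2*a) + 3.02*exp(a) + 0.47)^2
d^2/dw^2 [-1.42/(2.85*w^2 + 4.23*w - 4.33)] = (23.0679*w^2 + 34.23762*w - 1.42*(5.7*w + 4.23)*(11.4*w + 8.46) - 35.04702)/(2.85*w^2 + 4.23*w - 4.33)^3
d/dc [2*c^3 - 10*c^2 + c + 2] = 6*c^2 - 20*c + 1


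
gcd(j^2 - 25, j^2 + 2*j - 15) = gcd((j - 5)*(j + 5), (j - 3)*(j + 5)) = j + 5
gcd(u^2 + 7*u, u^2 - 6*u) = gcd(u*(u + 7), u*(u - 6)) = u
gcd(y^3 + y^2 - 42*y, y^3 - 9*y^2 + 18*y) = y^2 - 6*y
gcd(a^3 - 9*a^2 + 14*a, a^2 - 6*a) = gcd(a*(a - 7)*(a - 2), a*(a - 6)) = a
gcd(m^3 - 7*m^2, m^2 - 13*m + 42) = m - 7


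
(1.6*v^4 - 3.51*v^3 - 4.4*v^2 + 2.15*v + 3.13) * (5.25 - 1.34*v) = -2.144*v^5 + 13.1034*v^4 - 12.5315*v^3 - 25.981*v^2 + 7.0933*v + 16.4325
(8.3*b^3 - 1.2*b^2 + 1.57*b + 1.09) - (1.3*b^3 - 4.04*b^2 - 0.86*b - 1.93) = 7.0*b^3 + 2.84*b^2 + 2.43*b + 3.02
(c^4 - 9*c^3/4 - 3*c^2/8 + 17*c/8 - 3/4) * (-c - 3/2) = -c^5 + 3*c^4/4 + 15*c^3/4 - 25*c^2/16 - 39*c/16 + 9/8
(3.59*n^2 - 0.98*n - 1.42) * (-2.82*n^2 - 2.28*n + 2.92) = -10.1238*n^4 - 5.4216*n^3 + 16.7216*n^2 + 0.376*n - 4.1464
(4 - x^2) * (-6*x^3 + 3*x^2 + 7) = 6*x^5 - 3*x^4 - 24*x^3 + 5*x^2 + 28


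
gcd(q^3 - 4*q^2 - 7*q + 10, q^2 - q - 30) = 1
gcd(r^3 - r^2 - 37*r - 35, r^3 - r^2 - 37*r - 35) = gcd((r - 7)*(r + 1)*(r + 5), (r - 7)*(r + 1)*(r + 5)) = r^3 - r^2 - 37*r - 35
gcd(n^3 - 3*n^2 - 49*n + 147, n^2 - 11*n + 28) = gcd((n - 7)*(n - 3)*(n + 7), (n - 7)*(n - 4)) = n - 7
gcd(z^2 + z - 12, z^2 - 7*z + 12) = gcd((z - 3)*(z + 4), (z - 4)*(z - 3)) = z - 3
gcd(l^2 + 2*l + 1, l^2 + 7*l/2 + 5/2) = l + 1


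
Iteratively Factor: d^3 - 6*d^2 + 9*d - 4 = (d - 1)*(d^2 - 5*d + 4) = (d - 4)*(d - 1)*(d - 1)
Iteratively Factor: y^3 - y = (y + 1)*(y^2 - y) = (y - 1)*(y + 1)*(y)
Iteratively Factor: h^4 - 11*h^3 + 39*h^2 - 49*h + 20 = (h - 5)*(h^3 - 6*h^2 + 9*h - 4) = (h - 5)*(h - 1)*(h^2 - 5*h + 4) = (h - 5)*(h - 1)^2*(h - 4)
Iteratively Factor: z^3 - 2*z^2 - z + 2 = (z - 1)*(z^2 - z - 2) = (z - 2)*(z - 1)*(z + 1)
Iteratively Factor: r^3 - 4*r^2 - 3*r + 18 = (r - 3)*(r^2 - r - 6) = (r - 3)^2*(r + 2)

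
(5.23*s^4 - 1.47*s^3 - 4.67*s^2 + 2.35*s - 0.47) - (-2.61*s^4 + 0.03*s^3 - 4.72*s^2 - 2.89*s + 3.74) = 7.84*s^4 - 1.5*s^3 + 0.0499999999999998*s^2 + 5.24*s - 4.21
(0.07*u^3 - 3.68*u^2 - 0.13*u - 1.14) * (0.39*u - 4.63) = 0.0273*u^4 - 1.7593*u^3 + 16.9877*u^2 + 0.1573*u + 5.2782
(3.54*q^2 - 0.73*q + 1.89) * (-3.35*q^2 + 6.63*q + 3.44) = -11.859*q^4 + 25.9157*q^3 + 1.0062*q^2 + 10.0195*q + 6.5016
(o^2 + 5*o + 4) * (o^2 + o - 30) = o^4 + 6*o^3 - 21*o^2 - 146*o - 120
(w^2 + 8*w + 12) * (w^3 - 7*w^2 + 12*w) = w^5 + w^4 - 32*w^3 + 12*w^2 + 144*w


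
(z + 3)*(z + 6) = z^2 + 9*z + 18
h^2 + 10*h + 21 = (h + 3)*(h + 7)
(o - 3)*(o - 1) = o^2 - 4*o + 3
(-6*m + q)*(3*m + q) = -18*m^2 - 3*m*q + q^2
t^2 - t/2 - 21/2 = (t - 7/2)*(t + 3)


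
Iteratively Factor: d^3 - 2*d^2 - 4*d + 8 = (d - 2)*(d^2 - 4) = (d - 2)^2*(d + 2)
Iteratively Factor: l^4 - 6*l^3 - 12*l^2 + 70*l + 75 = (l - 5)*(l^3 - l^2 - 17*l - 15) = (l - 5)*(l + 3)*(l^2 - 4*l - 5) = (l - 5)^2*(l + 3)*(l + 1)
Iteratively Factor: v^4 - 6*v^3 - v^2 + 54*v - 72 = (v - 2)*(v^3 - 4*v^2 - 9*v + 36) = (v - 2)*(v + 3)*(v^2 - 7*v + 12) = (v - 3)*(v - 2)*(v + 3)*(v - 4)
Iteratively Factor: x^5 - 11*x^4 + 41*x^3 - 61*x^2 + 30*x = (x - 5)*(x^4 - 6*x^3 + 11*x^2 - 6*x) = (x - 5)*(x - 1)*(x^3 - 5*x^2 + 6*x) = (x - 5)*(x - 2)*(x - 1)*(x^2 - 3*x) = x*(x - 5)*(x - 2)*(x - 1)*(x - 3)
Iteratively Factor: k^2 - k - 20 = (k + 4)*(k - 5)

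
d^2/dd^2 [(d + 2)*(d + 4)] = 2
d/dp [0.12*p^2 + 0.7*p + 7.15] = 0.24*p + 0.7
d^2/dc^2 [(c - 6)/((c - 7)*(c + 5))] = 2*(c^3 - 18*c^2 + 141*c - 304)/(c^6 - 6*c^5 - 93*c^4 + 412*c^3 + 3255*c^2 - 7350*c - 42875)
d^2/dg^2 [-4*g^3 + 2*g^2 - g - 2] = 4 - 24*g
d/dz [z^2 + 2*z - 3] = 2*z + 2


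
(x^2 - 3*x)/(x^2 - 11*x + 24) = x/(x - 8)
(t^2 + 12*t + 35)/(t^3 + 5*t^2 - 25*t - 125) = (t + 7)/(t^2 - 25)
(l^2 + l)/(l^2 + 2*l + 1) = l/(l + 1)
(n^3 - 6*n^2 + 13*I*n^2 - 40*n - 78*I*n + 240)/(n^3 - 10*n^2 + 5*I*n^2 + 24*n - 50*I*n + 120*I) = (n + 8*I)/(n - 4)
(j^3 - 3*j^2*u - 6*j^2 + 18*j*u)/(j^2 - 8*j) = (j^2 - 3*j*u - 6*j + 18*u)/(j - 8)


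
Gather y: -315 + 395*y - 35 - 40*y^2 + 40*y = -40*y^2 + 435*y - 350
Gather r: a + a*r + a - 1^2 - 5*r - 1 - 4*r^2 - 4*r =2*a - 4*r^2 + r*(a - 9) - 2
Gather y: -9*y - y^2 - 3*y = -y^2 - 12*y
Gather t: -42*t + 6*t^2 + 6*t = 6*t^2 - 36*t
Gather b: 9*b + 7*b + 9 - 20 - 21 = 16*b - 32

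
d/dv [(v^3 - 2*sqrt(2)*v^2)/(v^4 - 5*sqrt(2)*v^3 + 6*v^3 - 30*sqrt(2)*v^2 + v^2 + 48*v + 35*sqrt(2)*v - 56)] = v*(-v*(v - 2*sqrt(2))*(4*v^3 - 15*sqrt(2)*v^2 + 18*v^2 - 60*sqrt(2)*v + 2*v + 48 + 35*sqrt(2)) + (3*v - 4*sqrt(2))*(v^4 - 5*sqrt(2)*v^3 + 6*v^3 - 30*sqrt(2)*v^2 + v^2 + 48*v + 35*sqrt(2)*v - 56))/(v^4 - 5*sqrt(2)*v^3 + 6*v^3 - 30*sqrt(2)*v^2 + v^2 + 48*v + 35*sqrt(2)*v - 56)^2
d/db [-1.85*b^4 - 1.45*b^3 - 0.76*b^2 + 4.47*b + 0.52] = -7.4*b^3 - 4.35*b^2 - 1.52*b + 4.47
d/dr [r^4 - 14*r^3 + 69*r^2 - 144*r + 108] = 4*r^3 - 42*r^2 + 138*r - 144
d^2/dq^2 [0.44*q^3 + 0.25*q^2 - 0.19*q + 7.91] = 2.64*q + 0.5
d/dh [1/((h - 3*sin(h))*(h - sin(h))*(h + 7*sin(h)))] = (-3*h^2*cos(h) - 3*h^2 - 6*h*sin(h) + 25*h*sin(2*h) - 63*cos(h)/4 - 25*cos(2*h)/2 + 63*cos(3*h)/4 + 25/2)/((h - 3*sin(h))^2*(h - sin(h))^2*(h + 7*sin(h))^2)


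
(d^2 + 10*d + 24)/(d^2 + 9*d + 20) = (d + 6)/(d + 5)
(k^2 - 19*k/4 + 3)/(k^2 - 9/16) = 4*(k - 4)/(4*k + 3)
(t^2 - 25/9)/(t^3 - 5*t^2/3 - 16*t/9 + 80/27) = 3*(3*t + 5)/(9*t^2 - 16)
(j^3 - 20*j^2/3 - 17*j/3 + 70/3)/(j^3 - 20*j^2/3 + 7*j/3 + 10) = (j^2 - 5*j - 14)/(j^2 - 5*j - 6)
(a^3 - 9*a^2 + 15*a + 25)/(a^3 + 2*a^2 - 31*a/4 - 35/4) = 4*(a^2 - 10*a + 25)/(4*a^2 + 4*a - 35)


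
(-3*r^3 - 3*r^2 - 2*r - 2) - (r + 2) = -3*r^3 - 3*r^2 - 3*r - 4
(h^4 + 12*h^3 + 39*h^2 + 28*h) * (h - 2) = h^5 + 10*h^4 + 15*h^3 - 50*h^2 - 56*h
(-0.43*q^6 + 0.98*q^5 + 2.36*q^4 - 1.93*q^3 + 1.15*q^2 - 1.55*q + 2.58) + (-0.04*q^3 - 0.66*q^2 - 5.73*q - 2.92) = -0.43*q^6 + 0.98*q^5 + 2.36*q^4 - 1.97*q^3 + 0.49*q^2 - 7.28*q - 0.34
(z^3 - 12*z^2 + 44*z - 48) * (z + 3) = z^4 - 9*z^3 + 8*z^2 + 84*z - 144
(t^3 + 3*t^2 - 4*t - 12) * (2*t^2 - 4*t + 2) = 2*t^5 + 2*t^4 - 18*t^3 - 2*t^2 + 40*t - 24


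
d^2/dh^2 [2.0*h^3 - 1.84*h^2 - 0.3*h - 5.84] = 12.0*h - 3.68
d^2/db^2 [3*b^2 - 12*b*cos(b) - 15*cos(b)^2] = 12*b*cos(b) - 60*sin(b)^2 + 24*sin(b) + 36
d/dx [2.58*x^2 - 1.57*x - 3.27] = 5.16*x - 1.57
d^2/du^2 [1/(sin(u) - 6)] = (-6*sin(u) + cos(u)^2 + 1)/(sin(u) - 6)^3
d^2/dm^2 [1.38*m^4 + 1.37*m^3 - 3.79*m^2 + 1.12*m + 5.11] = 16.56*m^2 + 8.22*m - 7.58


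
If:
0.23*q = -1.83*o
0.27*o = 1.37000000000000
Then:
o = 5.07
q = -40.37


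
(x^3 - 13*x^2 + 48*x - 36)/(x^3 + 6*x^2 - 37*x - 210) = (x^2 - 7*x + 6)/(x^2 + 12*x + 35)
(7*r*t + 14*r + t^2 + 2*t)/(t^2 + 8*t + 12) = (7*r + t)/(t + 6)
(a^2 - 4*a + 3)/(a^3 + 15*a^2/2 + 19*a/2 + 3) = 2*(a^2 - 4*a + 3)/(2*a^3 + 15*a^2 + 19*a + 6)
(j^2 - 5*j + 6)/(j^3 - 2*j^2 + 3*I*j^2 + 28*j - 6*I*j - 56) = (j - 3)/(j^2 + 3*I*j + 28)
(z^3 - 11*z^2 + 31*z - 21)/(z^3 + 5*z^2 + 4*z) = (z^3 - 11*z^2 + 31*z - 21)/(z*(z^2 + 5*z + 4))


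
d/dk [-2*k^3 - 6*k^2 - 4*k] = -6*k^2 - 12*k - 4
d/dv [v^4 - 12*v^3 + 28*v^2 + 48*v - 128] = 4*v^3 - 36*v^2 + 56*v + 48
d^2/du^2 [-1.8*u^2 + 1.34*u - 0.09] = -3.60000000000000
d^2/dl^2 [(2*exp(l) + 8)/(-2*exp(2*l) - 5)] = (-8*exp(4*l) - 128*exp(3*l) + 120*exp(2*l) + 320*exp(l) - 50)*exp(l)/(8*exp(6*l) + 60*exp(4*l) + 150*exp(2*l) + 125)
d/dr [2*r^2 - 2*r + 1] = 4*r - 2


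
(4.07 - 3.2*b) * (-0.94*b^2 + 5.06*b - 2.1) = 3.008*b^3 - 20.0178*b^2 + 27.3142*b - 8.547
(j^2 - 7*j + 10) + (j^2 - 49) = 2*j^2 - 7*j - 39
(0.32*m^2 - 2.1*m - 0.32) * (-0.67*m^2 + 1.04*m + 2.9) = -0.2144*m^4 + 1.7398*m^3 - 1.0416*m^2 - 6.4228*m - 0.928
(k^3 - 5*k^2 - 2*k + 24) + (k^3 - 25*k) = 2*k^3 - 5*k^2 - 27*k + 24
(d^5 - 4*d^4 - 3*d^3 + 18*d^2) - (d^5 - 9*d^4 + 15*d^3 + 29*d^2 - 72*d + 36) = 5*d^4 - 18*d^3 - 11*d^2 + 72*d - 36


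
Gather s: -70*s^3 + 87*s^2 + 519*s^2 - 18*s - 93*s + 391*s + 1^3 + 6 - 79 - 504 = -70*s^3 + 606*s^2 + 280*s - 576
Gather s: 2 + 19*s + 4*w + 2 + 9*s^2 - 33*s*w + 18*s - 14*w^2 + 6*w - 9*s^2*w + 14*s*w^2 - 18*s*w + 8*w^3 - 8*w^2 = s^2*(9 - 9*w) + s*(14*w^2 - 51*w + 37) + 8*w^3 - 22*w^2 + 10*w + 4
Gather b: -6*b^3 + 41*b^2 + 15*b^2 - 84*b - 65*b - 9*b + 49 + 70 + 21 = -6*b^3 + 56*b^2 - 158*b + 140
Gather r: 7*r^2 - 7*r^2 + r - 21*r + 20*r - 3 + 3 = 0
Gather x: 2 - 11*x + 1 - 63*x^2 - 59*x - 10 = -63*x^2 - 70*x - 7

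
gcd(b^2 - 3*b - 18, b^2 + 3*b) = b + 3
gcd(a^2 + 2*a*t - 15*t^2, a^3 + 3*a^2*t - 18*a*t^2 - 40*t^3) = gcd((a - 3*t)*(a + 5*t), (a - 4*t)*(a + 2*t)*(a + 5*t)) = a + 5*t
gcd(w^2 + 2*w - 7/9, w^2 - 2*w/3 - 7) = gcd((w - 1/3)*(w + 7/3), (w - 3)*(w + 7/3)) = w + 7/3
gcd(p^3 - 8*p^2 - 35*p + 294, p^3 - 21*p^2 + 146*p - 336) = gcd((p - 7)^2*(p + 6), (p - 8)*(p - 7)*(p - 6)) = p - 7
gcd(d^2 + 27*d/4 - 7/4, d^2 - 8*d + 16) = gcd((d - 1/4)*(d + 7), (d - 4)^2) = 1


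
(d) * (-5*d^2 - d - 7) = -5*d^3 - d^2 - 7*d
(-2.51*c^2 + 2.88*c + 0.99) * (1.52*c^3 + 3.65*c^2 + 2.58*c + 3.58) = -3.8152*c^5 - 4.7839*c^4 + 5.541*c^3 + 2.0581*c^2 + 12.8646*c + 3.5442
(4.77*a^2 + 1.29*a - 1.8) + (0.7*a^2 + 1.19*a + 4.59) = 5.47*a^2 + 2.48*a + 2.79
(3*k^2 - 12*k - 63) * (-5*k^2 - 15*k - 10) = -15*k^4 + 15*k^3 + 465*k^2 + 1065*k + 630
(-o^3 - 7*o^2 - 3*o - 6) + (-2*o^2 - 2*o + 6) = -o^3 - 9*o^2 - 5*o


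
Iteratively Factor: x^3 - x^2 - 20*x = (x)*(x^2 - x - 20) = x*(x + 4)*(x - 5)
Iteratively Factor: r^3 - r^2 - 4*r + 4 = (r - 2)*(r^2 + r - 2) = (r - 2)*(r + 2)*(r - 1)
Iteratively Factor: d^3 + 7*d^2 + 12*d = (d + 3)*(d^2 + 4*d) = d*(d + 3)*(d + 4)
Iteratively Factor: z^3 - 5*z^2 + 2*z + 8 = (z - 2)*(z^2 - 3*z - 4) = (z - 2)*(z + 1)*(z - 4)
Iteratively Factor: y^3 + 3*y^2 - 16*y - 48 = (y + 4)*(y^2 - y - 12) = (y + 3)*(y + 4)*(y - 4)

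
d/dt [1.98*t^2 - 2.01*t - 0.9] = 3.96*t - 2.01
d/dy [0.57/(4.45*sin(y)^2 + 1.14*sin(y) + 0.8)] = -(5.073*sin(y) + 0.6498)*cos(y)/(4.45*sin(y)^2 + 1.14*sin(y) + 0.8)^2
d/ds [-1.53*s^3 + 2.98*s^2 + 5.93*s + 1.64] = -4.59*s^2 + 5.96*s + 5.93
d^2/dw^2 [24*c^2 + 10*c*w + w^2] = 2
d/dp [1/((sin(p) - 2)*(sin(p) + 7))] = -(2*sin(p) + 5)*cos(p)/((sin(p) - 2)^2*(sin(p) + 7)^2)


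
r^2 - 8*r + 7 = (r - 7)*(r - 1)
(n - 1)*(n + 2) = n^2 + n - 2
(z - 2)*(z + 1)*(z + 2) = z^3 + z^2 - 4*z - 4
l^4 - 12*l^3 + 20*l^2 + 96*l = l*(l - 8)*(l - 6)*(l + 2)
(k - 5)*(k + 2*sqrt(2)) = k^2 - 5*k + 2*sqrt(2)*k - 10*sqrt(2)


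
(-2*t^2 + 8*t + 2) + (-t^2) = -3*t^2 + 8*t + 2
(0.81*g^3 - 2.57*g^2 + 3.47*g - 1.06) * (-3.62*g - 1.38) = -2.9322*g^4 + 8.1856*g^3 - 9.0148*g^2 - 0.9514*g + 1.4628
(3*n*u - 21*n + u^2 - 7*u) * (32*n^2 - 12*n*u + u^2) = 96*n^3*u - 672*n^3 - 4*n^2*u^2 + 28*n^2*u - 9*n*u^3 + 63*n*u^2 + u^4 - 7*u^3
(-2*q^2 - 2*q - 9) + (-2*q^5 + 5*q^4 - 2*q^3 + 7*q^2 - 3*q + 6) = -2*q^5 + 5*q^4 - 2*q^3 + 5*q^2 - 5*q - 3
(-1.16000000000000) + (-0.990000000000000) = -2.15000000000000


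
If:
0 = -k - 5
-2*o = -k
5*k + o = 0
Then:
No Solution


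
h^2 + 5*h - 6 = (h - 1)*(h + 6)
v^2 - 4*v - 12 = (v - 6)*(v + 2)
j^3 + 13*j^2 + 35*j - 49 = (j - 1)*(j + 7)^2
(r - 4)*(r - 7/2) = r^2 - 15*r/2 + 14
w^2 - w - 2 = (w - 2)*(w + 1)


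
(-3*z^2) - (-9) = 9 - 3*z^2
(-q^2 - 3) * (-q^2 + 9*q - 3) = q^4 - 9*q^3 + 6*q^2 - 27*q + 9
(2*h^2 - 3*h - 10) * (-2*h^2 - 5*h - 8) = -4*h^4 - 4*h^3 + 19*h^2 + 74*h + 80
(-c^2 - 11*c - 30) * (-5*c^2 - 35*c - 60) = 5*c^4 + 90*c^3 + 595*c^2 + 1710*c + 1800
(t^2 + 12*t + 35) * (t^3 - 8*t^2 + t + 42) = t^5 + 4*t^4 - 60*t^3 - 226*t^2 + 539*t + 1470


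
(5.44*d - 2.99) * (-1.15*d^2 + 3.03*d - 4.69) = -6.256*d^3 + 19.9217*d^2 - 34.5733*d + 14.0231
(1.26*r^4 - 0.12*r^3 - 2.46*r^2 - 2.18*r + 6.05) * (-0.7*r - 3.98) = -0.882*r^5 - 4.9308*r^4 + 2.1996*r^3 + 11.3168*r^2 + 4.4414*r - 24.079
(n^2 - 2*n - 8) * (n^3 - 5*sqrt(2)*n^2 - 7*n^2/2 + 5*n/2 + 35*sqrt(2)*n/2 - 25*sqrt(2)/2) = n^5 - 5*sqrt(2)*n^4 - 11*n^4/2 + 3*n^3/2 + 55*sqrt(2)*n^3/2 - 15*sqrt(2)*n^2/2 + 23*n^2 - 115*sqrt(2)*n - 20*n + 100*sqrt(2)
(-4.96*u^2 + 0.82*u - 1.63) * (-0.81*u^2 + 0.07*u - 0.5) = 4.0176*u^4 - 1.0114*u^3 + 3.8577*u^2 - 0.5241*u + 0.815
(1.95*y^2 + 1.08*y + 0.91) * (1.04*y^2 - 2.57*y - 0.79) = 2.028*y^4 - 3.8883*y^3 - 3.3697*y^2 - 3.1919*y - 0.7189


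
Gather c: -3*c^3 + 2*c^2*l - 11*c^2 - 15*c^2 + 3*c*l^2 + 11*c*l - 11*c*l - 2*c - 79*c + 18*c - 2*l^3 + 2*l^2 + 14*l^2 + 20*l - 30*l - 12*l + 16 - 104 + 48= -3*c^3 + c^2*(2*l - 26) + c*(3*l^2 - 63) - 2*l^3 + 16*l^2 - 22*l - 40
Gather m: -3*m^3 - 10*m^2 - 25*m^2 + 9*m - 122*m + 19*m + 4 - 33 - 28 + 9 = -3*m^3 - 35*m^2 - 94*m - 48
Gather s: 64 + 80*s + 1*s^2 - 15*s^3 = -15*s^3 + s^2 + 80*s + 64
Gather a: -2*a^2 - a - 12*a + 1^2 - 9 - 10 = -2*a^2 - 13*a - 18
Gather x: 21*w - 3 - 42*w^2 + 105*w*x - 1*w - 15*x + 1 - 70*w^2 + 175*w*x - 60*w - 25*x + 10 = -112*w^2 - 40*w + x*(280*w - 40) + 8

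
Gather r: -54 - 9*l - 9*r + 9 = -9*l - 9*r - 45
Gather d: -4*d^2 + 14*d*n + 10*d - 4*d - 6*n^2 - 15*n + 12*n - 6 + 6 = -4*d^2 + d*(14*n + 6) - 6*n^2 - 3*n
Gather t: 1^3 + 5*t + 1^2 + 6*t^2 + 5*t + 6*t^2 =12*t^2 + 10*t + 2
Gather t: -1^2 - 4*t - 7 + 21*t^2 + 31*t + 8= 21*t^2 + 27*t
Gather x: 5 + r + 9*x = r + 9*x + 5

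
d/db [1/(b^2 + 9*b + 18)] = (-2*b - 9)/(b^2 + 9*b + 18)^2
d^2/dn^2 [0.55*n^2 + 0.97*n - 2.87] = 1.10000000000000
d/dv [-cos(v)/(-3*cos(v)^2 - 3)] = -sin(v)^3/(3*(cos(v)^2 + 1)^2)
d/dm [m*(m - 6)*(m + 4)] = 3*m^2 - 4*m - 24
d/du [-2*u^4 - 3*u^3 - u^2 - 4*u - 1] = -8*u^3 - 9*u^2 - 2*u - 4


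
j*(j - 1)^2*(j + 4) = j^4 + 2*j^3 - 7*j^2 + 4*j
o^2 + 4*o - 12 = (o - 2)*(o + 6)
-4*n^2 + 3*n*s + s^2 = (-n + s)*(4*n + s)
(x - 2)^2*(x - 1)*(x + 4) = x^4 - x^3 - 12*x^2 + 28*x - 16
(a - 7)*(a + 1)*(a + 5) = a^3 - a^2 - 37*a - 35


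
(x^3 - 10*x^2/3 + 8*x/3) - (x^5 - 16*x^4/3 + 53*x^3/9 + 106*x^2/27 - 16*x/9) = -x^5 + 16*x^4/3 - 44*x^3/9 - 196*x^2/27 + 40*x/9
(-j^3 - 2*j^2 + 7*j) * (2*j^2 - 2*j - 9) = -2*j^5 - 2*j^4 + 27*j^3 + 4*j^2 - 63*j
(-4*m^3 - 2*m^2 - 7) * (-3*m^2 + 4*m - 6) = 12*m^5 - 10*m^4 + 16*m^3 + 33*m^2 - 28*m + 42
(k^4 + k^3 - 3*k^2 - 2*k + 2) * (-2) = -2*k^4 - 2*k^3 + 6*k^2 + 4*k - 4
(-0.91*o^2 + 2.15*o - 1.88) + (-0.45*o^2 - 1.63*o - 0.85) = -1.36*o^2 + 0.52*o - 2.73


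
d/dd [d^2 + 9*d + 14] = 2*d + 9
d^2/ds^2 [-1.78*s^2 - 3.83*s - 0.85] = -3.56000000000000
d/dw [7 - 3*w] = -3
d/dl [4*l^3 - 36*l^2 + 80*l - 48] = 12*l^2 - 72*l + 80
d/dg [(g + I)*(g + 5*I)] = 2*g + 6*I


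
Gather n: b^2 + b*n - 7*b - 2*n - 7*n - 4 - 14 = b^2 - 7*b + n*(b - 9) - 18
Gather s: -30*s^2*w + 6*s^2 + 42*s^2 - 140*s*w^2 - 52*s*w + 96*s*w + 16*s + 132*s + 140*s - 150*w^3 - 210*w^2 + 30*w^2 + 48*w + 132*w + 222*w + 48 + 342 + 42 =s^2*(48 - 30*w) + s*(-140*w^2 + 44*w + 288) - 150*w^3 - 180*w^2 + 402*w + 432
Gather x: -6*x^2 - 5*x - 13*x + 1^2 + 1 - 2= -6*x^2 - 18*x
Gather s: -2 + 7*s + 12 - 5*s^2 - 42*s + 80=-5*s^2 - 35*s + 90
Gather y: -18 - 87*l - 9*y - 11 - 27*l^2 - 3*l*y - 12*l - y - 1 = -27*l^2 - 99*l + y*(-3*l - 10) - 30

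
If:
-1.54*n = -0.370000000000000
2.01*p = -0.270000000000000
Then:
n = 0.24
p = -0.13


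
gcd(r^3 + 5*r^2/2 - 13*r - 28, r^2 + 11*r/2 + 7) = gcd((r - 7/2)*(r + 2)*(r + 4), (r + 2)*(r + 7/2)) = r + 2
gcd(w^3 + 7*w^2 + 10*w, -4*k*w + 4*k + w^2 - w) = 1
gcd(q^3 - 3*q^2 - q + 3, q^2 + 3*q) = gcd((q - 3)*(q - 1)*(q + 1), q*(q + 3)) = 1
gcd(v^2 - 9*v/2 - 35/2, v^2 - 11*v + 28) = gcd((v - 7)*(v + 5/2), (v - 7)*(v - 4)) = v - 7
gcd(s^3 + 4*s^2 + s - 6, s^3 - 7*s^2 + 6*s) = s - 1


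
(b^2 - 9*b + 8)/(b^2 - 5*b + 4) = (b - 8)/(b - 4)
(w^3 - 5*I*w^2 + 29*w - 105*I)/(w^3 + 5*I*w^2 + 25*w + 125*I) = (w^2 - 10*I*w - 21)/(w^2 + 25)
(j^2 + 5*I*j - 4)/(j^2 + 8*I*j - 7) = (j + 4*I)/(j + 7*I)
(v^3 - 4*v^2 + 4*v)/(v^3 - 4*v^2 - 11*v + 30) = v*(v - 2)/(v^2 - 2*v - 15)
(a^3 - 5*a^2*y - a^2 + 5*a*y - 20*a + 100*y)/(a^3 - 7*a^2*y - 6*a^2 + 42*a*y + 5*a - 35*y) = (-a^2 + 5*a*y - 4*a + 20*y)/(-a^2 + 7*a*y + a - 7*y)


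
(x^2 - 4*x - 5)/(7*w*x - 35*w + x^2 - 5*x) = (x + 1)/(7*w + x)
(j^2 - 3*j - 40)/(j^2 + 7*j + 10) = (j - 8)/(j + 2)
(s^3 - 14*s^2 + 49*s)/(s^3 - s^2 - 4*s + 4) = s*(s^2 - 14*s + 49)/(s^3 - s^2 - 4*s + 4)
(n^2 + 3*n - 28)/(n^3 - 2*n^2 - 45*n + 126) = (n - 4)/(n^2 - 9*n + 18)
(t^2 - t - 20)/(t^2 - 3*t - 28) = (t - 5)/(t - 7)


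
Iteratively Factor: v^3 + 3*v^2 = (v)*(v^2 + 3*v) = v*(v + 3)*(v)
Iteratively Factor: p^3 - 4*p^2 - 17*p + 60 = (p - 3)*(p^2 - p - 20) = (p - 3)*(p + 4)*(p - 5)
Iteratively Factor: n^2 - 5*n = (n - 5)*(n)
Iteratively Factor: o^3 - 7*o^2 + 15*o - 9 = (o - 3)*(o^2 - 4*o + 3) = (o - 3)*(o - 1)*(o - 3)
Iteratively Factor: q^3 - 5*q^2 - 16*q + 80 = (q - 5)*(q^2 - 16) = (q - 5)*(q - 4)*(q + 4)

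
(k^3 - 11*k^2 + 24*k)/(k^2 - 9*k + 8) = k*(k - 3)/(k - 1)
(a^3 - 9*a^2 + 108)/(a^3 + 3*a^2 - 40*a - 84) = (a^2 - 3*a - 18)/(a^2 + 9*a + 14)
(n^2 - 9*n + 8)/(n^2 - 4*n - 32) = (n - 1)/(n + 4)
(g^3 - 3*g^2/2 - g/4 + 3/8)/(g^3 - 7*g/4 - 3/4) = (g - 1/2)/(g + 1)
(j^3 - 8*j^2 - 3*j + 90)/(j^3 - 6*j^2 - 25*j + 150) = (j + 3)/(j + 5)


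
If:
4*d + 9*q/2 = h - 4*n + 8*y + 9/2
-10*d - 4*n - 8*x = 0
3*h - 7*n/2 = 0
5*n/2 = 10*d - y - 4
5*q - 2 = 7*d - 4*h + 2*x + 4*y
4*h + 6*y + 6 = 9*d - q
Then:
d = -19/39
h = -1351/312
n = -193/52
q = 701/156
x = 769/312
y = 127/312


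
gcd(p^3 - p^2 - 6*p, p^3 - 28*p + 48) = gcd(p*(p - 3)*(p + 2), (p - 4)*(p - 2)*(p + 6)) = 1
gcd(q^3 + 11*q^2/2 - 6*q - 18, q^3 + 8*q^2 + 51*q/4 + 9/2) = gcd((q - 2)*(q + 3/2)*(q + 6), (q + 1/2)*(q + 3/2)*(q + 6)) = q^2 + 15*q/2 + 9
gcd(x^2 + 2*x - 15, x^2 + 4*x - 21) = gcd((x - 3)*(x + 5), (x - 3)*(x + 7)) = x - 3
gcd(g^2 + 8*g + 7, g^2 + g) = g + 1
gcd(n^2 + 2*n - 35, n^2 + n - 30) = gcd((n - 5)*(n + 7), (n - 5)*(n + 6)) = n - 5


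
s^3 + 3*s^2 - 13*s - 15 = (s - 3)*(s + 1)*(s + 5)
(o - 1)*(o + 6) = o^2 + 5*o - 6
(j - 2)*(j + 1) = j^2 - j - 2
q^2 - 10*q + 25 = (q - 5)^2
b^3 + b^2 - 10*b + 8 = (b - 2)*(b - 1)*(b + 4)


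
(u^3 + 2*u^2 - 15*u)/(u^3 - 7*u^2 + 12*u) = (u + 5)/(u - 4)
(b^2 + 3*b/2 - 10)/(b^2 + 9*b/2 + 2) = (2*b - 5)/(2*b + 1)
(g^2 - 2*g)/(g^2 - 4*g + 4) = g/(g - 2)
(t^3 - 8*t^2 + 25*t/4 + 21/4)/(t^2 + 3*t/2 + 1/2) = (2*t^2 - 17*t + 21)/(2*(t + 1))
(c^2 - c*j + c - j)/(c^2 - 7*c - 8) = (c - j)/(c - 8)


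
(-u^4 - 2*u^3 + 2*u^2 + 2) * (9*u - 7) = -9*u^5 - 11*u^4 + 32*u^3 - 14*u^2 + 18*u - 14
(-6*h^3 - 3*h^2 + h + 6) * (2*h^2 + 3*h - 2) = -12*h^5 - 24*h^4 + 5*h^3 + 21*h^2 + 16*h - 12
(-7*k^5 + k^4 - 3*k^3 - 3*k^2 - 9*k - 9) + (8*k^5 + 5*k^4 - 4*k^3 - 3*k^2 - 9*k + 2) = k^5 + 6*k^4 - 7*k^3 - 6*k^2 - 18*k - 7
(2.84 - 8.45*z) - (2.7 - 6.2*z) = 0.14 - 2.25*z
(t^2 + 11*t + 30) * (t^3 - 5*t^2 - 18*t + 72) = t^5 + 6*t^4 - 43*t^3 - 276*t^2 + 252*t + 2160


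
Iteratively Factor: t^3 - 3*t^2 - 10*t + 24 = (t - 2)*(t^2 - t - 12) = (t - 4)*(t - 2)*(t + 3)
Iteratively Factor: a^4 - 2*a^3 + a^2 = (a - 1)*(a^3 - a^2) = a*(a - 1)*(a^2 - a) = a^2*(a - 1)*(a - 1)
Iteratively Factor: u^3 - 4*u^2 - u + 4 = (u + 1)*(u^2 - 5*u + 4) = (u - 4)*(u + 1)*(u - 1)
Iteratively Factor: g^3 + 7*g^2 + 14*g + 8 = (g + 2)*(g^2 + 5*g + 4) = (g + 2)*(g + 4)*(g + 1)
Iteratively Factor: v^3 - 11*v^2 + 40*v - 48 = (v - 3)*(v^2 - 8*v + 16) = (v - 4)*(v - 3)*(v - 4)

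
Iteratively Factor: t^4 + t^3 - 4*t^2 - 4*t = (t + 2)*(t^3 - t^2 - 2*t) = (t + 1)*(t + 2)*(t^2 - 2*t) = t*(t + 1)*(t + 2)*(t - 2)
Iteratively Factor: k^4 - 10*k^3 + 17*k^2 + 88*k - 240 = (k - 4)*(k^3 - 6*k^2 - 7*k + 60) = (k - 5)*(k - 4)*(k^2 - k - 12) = (k - 5)*(k - 4)^2*(k + 3)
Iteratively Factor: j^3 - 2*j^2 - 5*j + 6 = (j - 1)*(j^2 - j - 6) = (j - 3)*(j - 1)*(j + 2)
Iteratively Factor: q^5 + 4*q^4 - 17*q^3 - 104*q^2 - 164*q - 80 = (q - 5)*(q^4 + 9*q^3 + 28*q^2 + 36*q + 16) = (q - 5)*(q + 2)*(q^3 + 7*q^2 + 14*q + 8) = (q - 5)*(q + 2)*(q + 4)*(q^2 + 3*q + 2) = (q - 5)*(q + 1)*(q + 2)*(q + 4)*(q + 2)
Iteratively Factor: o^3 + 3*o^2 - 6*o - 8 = (o + 4)*(o^2 - o - 2) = (o - 2)*(o + 4)*(o + 1)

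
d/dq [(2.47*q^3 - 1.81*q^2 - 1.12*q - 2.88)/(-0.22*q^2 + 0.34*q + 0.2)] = (-0.5434*q^4 + 1.6796*q^3 + 0.6202*q^2 - 1.9912*q + 0.7552)/(0.0484*q^4 - 0.1496*q^3 + 0.0276*q^2 + 0.136*q + 0.04)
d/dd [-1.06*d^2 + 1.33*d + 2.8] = 1.33 - 2.12*d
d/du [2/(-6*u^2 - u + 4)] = 2*(12*u + 1)/(6*u^2 + u - 4)^2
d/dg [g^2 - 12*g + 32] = 2*g - 12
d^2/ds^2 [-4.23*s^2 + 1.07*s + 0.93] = -8.46000000000000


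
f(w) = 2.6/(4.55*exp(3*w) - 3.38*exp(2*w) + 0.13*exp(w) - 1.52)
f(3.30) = 0.00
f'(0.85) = -0.24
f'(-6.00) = 0.00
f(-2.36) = -1.69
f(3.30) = 0.00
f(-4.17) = -1.71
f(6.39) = 0.00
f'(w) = 2.6*(-13.65*exp(3*w) + 6.76*exp(2*w) - 0.13*exp(w))/(4.55*exp(3*w) - 3.38*exp(2*w) + 0.13*exp(w) - 1.52)^2 = (-35.49*exp(2*w) + 17.576*exp(w) - 0.338)*exp(w)/(4.55*exp(3*w) - 3.38*exp(2*w) + 0.13*exp(w) - 1.52)^2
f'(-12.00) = 0.00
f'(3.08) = -0.00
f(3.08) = 0.00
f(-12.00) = -1.71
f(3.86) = 0.00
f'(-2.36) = 0.04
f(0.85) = 0.07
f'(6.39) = -0.00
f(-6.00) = -1.71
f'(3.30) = -0.00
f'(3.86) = -0.00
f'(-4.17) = -0.00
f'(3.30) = -0.00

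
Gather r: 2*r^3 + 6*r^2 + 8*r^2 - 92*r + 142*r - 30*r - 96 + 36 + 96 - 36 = 2*r^3 + 14*r^2 + 20*r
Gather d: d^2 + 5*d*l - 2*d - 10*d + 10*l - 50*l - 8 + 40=d^2 + d*(5*l - 12) - 40*l + 32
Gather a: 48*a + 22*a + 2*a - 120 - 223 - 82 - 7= 72*a - 432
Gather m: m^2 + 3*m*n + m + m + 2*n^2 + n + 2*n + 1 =m^2 + m*(3*n + 2) + 2*n^2 + 3*n + 1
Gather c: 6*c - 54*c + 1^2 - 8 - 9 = -48*c - 16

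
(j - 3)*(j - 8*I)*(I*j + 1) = I*j^3 + 9*j^2 - 3*I*j^2 - 27*j - 8*I*j + 24*I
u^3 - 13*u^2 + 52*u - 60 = (u - 6)*(u - 5)*(u - 2)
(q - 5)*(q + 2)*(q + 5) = q^3 + 2*q^2 - 25*q - 50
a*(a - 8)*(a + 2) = a^3 - 6*a^2 - 16*a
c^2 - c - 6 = (c - 3)*(c + 2)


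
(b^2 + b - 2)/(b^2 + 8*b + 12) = (b - 1)/(b + 6)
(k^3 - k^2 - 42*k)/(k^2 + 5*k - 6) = k*(k - 7)/(k - 1)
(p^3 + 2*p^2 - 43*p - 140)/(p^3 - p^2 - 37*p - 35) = (p + 4)/(p + 1)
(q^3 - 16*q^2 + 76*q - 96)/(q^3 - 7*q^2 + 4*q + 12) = (q - 8)/(q + 1)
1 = 1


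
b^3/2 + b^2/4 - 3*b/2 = b*(b/2 + 1)*(b - 3/2)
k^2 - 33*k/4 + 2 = (k - 8)*(k - 1/4)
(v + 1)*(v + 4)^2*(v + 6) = v^4 + 15*v^3 + 78*v^2 + 160*v + 96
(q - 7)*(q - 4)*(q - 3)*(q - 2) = q^4 - 16*q^3 + 89*q^2 - 206*q + 168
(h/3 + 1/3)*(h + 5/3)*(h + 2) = h^3/3 + 14*h^2/9 + 7*h/3 + 10/9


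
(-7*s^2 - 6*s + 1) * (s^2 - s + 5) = -7*s^4 + s^3 - 28*s^2 - 31*s + 5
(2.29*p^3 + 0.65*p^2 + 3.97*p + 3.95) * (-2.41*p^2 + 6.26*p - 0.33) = -5.5189*p^5 + 12.7689*p^4 - 6.2544*p^3 + 15.1182*p^2 + 23.4169*p - 1.3035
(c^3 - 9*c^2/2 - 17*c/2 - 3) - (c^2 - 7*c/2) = c^3 - 11*c^2/2 - 5*c - 3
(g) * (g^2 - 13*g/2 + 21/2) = g^3 - 13*g^2/2 + 21*g/2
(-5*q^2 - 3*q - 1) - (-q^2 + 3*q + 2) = -4*q^2 - 6*q - 3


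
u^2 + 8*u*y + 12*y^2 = (u + 2*y)*(u + 6*y)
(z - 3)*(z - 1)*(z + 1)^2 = z^4 - 2*z^3 - 4*z^2 + 2*z + 3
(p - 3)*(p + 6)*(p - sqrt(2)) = p^3 - sqrt(2)*p^2 + 3*p^2 - 18*p - 3*sqrt(2)*p + 18*sqrt(2)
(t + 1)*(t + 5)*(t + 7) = t^3 + 13*t^2 + 47*t + 35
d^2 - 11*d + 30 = (d - 6)*(d - 5)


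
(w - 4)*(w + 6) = w^2 + 2*w - 24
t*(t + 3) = t^2 + 3*t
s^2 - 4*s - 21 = (s - 7)*(s + 3)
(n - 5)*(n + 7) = n^2 + 2*n - 35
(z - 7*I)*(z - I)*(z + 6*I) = z^3 - 2*I*z^2 + 41*z - 42*I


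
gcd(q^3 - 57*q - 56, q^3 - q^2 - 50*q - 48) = q^2 - 7*q - 8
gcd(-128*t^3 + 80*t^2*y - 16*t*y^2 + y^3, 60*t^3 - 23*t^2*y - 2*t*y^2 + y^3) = -4*t + y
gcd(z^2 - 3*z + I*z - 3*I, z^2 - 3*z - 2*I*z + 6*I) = z - 3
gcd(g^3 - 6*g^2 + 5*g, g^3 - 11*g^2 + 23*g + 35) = g - 5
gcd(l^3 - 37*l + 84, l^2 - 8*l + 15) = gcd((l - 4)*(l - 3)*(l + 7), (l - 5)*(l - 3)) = l - 3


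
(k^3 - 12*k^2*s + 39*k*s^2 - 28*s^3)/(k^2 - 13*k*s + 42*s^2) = (-k^2 + 5*k*s - 4*s^2)/(-k + 6*s)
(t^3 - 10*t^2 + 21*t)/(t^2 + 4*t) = (t^2 - 10*t + 21)/(t + 4)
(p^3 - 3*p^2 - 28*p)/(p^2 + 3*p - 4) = p*(p - 7)/(p - 1)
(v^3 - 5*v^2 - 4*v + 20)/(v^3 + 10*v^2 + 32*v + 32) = (v^2 - 7*v + 10)/(v^2 + 8*v + 16)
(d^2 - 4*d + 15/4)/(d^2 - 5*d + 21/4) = (2*d - 5)/(2*d - 7)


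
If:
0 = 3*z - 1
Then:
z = 1/3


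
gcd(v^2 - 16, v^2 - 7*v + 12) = v - 4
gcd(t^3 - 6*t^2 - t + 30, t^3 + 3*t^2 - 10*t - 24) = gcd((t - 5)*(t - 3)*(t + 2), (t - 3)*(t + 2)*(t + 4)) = t^2 - t - 6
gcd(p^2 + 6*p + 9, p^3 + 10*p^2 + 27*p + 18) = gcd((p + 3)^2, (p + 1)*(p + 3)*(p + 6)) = p + 3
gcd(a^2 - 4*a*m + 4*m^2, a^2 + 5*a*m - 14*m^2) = a - 2*m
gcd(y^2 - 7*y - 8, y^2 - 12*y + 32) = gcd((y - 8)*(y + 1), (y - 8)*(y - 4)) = y - 8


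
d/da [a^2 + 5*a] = 2*a + 5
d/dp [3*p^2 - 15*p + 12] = 6*p - 15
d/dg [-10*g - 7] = -10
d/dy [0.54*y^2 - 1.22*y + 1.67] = 1.08*y - 1.22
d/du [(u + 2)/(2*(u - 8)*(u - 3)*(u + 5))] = (-u^3 + 12*u + 91)/(u^6 - 12*u^5 - 26*u^4 + 612*u^3 - 479*u^2 - 7440*u + 14400)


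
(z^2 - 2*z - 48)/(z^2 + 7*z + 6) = (z - 8)/(z + 1)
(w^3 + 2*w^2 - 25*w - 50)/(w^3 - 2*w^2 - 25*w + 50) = (w + 2)/(w - 2)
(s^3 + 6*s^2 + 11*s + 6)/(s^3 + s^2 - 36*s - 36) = (s^2 + 5*s + 6)/(s^2 - 36)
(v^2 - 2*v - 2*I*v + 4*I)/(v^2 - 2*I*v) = (v - 2)/v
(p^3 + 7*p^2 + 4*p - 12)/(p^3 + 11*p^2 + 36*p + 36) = (p - 1)/(p + 3)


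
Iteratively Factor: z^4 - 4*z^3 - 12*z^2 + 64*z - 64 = (z - 4)*(z^3 - 12*z + 16) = (z - 4)*(z - 2)*(z^2 + 2*z - 8) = (z - 4)*(z - 2)^2*(z + 4)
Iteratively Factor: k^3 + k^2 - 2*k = (k - 1)*(k^2 + 2*k) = k*(k - 1)*(k + 2)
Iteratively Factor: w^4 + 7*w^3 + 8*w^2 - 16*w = (w)*(w^3 + 7*w^2 + 8*w - 16) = w*(w + 4)*(w^2 + 3*w - 4) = w*(w - 1)*(w + 4)*(w + 4)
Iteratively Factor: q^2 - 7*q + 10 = (q - 2)*(q - 5)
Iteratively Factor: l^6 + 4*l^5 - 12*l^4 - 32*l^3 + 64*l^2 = (l)*(l^5 + 4*l^4 - 12*l^3 - 32*l^2 + 64*l) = l*(l + 4)*(l^4 - 12*l^2 + 16*l) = l*(l - 2)*(l + 4)*(l^3 + 2*l^2 - 8*l) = l*(l - 2)*(l + 4)^2*(l^2 - 2*l) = l^2*(l - 2)*(l + 4)^2*(l - 2)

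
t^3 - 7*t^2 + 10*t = t*(t - 5)*(t - 2)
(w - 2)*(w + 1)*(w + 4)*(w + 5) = w^4 + 8*w^3 + 9*w^2 - 38*w - 40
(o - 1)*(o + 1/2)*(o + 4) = o^3 + 7*o^2/2 - 5*o/2 - 2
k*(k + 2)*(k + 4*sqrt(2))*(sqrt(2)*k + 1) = sqrt(2)*k^4 + 2*sqrt(2)*k^3 + 9*k^3 + 4*sqrt(2)*k^2 + 18*k^2 + 8*sqrt(2)*k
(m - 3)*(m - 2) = m^2 - 5*m + 6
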